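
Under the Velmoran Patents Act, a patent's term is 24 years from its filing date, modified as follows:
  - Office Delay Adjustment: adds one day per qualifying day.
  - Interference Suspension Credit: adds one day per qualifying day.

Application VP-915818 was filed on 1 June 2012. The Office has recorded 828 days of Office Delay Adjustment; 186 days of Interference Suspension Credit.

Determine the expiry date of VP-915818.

Base term: filing date + 24 years → 1 June 2036.
Office Delay Adjustment: +828 days → 7 September 2038.
Interference Suspension Credit: +186 days → 12 March 2039.

March 12, 2039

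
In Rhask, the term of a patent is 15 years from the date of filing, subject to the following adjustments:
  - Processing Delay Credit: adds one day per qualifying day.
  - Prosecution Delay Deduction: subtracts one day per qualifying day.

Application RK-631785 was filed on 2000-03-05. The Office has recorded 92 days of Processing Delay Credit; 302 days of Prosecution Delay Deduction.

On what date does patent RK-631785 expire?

Base term: filing date + 15 years → 5 March 2015.
Processing Delay Credit: +92 days → 5 June 2015.
Prosecution Delay Deduction: −302 days → 7 August 2014.

2014-08-07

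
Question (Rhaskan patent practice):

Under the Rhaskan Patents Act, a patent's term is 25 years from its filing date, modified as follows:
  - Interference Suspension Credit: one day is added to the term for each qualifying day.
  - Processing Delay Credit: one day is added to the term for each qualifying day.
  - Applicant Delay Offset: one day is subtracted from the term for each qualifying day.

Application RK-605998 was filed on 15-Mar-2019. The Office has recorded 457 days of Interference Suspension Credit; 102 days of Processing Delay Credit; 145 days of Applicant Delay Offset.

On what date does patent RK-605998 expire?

Base term: filing date + 25 years → 15 March 2044.
Interference Suspension Credit: +457 days → 15 June 2045.
Processing Delay Credit: +102 days → 25 September 2045.
Applicant Delay Offset: −145 days → 3 May 2045.

2045-05-03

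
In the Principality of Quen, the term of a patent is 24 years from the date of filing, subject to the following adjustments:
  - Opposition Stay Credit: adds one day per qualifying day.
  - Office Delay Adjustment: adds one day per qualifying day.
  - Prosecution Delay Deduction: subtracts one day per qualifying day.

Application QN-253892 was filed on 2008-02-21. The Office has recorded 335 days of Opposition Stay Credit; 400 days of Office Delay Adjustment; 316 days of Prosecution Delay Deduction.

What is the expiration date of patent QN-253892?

Base term: filing date + 24 years → 21 February 2032.
Opposition Stay Credit: +335 days → 21 January 2033.
Office Delay Adjustment: +400 days → 25 February 2034.
Prosecution Delay Deduction: −316 days → 15 April 2033.

2033-04-15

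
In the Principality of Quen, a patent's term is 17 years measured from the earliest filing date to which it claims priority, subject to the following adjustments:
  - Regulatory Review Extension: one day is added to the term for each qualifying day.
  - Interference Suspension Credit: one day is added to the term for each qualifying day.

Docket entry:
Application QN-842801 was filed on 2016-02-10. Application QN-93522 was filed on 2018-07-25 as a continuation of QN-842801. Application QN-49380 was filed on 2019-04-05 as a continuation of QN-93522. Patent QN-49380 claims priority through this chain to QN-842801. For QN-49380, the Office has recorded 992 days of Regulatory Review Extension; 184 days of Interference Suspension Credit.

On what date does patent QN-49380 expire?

2036-05-01

Earliest priority filing: 10 February 2016.
Base term: 10 February 2016 + 17 years → 10 February 2033.
Regulatory Review Extension: +992 days → 30 October 2035.
Interference Suspension Credit: +184 days → 1 May 2036.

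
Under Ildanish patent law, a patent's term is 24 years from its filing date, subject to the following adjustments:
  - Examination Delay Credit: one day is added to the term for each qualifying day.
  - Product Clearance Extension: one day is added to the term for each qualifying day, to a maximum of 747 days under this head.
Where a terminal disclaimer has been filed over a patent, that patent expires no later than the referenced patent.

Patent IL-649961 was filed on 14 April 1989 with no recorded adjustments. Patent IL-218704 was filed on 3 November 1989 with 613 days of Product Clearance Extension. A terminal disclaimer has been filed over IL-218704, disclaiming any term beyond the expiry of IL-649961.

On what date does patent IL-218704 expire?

2013-04-14

Natural term of IL-218704:
  Base: filing + 24 years → 3 November 2013.
  Product Clearance Extension: 613 days (within the 747-day cap) → +613 days → 9 July 2015.
Expiry of referenced patent IL-649961:
  Base: filing + 24 years → 14 April 2013.
Terminal disclaimer: IL-218704 expires on the earlier of 9 July 2015 and 14 April 2013.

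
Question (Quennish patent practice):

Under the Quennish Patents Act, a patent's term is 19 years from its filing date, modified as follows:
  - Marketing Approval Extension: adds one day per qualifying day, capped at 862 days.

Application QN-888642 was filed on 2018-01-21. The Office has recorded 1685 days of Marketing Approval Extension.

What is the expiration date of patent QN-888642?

2039-06-02

Base term: filing date + 19 years → 21 January 2037.
Marketing Approval Extension: 1685 days claimed exceeds the 862-day cap, so +862 days → 2 June 2039.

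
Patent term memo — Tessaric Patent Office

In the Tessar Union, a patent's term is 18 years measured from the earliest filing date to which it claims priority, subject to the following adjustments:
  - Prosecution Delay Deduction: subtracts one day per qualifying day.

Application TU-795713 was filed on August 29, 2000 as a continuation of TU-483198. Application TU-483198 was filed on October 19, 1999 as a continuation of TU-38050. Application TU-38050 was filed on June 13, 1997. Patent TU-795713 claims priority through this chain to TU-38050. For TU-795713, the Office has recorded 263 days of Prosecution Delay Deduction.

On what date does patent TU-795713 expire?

Earliest priority filing: 13 June 1997.
Base term: 13 June 1997 + 18 years → 13 June 2015.
Prosecution Delay Deduction: −263 days → 23 September 2014.

September 23, 2014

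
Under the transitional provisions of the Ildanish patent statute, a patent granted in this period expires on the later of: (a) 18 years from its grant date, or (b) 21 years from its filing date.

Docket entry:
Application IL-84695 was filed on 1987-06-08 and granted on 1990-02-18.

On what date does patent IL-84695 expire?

2008-06-08

(a) grant + 18 years → 18 February 2008.
(b) filing + 21 years → 8 June 2008.
Later of the two: 8 June 2008.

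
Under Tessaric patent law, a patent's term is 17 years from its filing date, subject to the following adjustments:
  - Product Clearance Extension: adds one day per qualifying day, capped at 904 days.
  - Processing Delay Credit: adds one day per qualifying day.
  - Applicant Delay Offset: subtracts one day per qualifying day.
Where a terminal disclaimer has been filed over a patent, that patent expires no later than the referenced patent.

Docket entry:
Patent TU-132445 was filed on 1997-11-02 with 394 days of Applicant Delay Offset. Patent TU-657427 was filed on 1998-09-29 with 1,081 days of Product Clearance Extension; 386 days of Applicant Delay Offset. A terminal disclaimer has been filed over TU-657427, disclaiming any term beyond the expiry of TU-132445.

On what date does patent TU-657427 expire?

October 4, 2013

Natural term of TU-657427:
  Base: filing + 17 years → 29 September 2015.
  Product Clearance Extension: 1081 days claimed exceeds the 904-day cap, so +904 days → 21 March 2018.
  Applicant Delay Offset: −386 days → 28 February 2017.
Expiry of referenced patent TU-132445:
  Base: filing + 17 years → 2 November 2014.
  Applicant Delay Offset: −394 days → 4 October 2013.
Terminal disclaimer: TU-657427 expires on the earlier of 28 February 2017 and 4 October 2013.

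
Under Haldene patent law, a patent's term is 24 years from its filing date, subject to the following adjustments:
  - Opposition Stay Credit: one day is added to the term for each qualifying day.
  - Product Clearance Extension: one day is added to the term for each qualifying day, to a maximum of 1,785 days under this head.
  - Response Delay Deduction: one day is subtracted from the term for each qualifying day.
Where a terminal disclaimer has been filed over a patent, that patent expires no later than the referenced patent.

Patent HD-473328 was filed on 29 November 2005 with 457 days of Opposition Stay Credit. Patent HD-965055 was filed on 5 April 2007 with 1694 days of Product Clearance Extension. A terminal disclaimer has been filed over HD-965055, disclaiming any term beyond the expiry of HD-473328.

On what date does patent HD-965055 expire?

March 1, 2031

Natural term of HD-965055:
  Base: filing + 24 years → 5 April 2031.
  Product Clearance Extension: 1694 days (within the 1785-day cap) → +1694 days → 24 November 2035.
Expiry of referenced patent HD-473328:
  Base: filing + 24 years → 29 November 2029.
  Opposition Stay Credit: +457 days → 1 March 2031.
Terminal disclaimer: HD-965055 expires on the earlier of 24 November 2035 and 1 March 2031.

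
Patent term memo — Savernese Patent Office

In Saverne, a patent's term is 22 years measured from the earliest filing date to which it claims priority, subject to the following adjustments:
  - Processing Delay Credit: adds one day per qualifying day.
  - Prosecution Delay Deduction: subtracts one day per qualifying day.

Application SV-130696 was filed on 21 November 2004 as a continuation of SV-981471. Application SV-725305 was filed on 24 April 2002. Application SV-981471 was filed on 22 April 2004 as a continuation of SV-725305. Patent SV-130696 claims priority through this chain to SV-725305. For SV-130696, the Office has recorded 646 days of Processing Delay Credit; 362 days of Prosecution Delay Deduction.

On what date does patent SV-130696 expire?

February 2, 2025

Earliest priority filing: 24 April 2002.
Base term: 24 April 2002 + 22 years → 24 April 2024.
Processing Delay Credit: +646 days → 30 January 2026.
Prosecution Delay Deduction: −362 days → 2 February 2025.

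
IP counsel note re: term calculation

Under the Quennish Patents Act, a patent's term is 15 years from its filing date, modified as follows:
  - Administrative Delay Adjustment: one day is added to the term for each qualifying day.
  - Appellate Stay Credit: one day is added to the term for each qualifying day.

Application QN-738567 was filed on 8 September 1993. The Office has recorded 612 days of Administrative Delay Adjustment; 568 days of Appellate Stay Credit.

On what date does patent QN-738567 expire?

2011-12-02

Base term: filing date + 15 years → 8 September 2008.
Administrative Delay Adjustment: +612 days → 13 May 2010.
Appellate Stay Credit: +568 days → 2 December 2011.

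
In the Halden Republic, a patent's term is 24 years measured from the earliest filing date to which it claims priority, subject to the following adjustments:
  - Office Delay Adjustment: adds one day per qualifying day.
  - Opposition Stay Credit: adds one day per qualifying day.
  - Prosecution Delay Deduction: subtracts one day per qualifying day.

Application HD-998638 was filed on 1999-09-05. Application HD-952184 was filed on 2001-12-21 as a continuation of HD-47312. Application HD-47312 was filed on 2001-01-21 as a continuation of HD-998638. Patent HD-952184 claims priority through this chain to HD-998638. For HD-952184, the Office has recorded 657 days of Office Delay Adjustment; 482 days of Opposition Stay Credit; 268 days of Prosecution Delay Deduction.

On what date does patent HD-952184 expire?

Earliest priority filing: 5 September 1999.
Base term: 5 September 1999 + 24 years → 5 September 2023.
Office Delay Adjustment: +657 days → 23 June 2025.
Opposition Stay Credit: +482 days → 18 October 2026.
Prosecution Delay Deduction: −268 days → 23 January 2026.

January 23, 2026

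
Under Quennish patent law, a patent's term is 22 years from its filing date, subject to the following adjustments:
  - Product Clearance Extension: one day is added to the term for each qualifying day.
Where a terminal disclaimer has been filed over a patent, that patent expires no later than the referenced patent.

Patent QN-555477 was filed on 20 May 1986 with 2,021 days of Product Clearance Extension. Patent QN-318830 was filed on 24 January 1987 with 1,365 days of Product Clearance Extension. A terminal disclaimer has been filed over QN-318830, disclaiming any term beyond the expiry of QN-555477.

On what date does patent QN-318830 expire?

2012-10-20

Natural term of QN-318830:
  Base: filing + 22 years → 24 January 2009.
  Product Clearance Extension: +1365 days → 20 October 2012.
Expiry of referenced patent QN-555477:
  Base: filing + 22 years → 20 May 2008.
  Product Clearance Extension: +2021 days → 1 December 2013.
Terminal disclaimer: QN-318830 expires on the earlier of 20 October 2012 and 1 December 2013.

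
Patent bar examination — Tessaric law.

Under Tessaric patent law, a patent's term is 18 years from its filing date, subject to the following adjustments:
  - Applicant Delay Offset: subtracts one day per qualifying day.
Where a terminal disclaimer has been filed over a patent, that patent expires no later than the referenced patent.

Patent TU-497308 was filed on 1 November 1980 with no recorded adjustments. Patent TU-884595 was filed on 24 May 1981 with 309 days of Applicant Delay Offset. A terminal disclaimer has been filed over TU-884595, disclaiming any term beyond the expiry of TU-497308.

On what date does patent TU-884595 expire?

July 19, 1998

Natural term of TU-884595:
  Base: filing + 18 years → 24 May 1999.
  Applicant Delay Offset: −309 days → 19 July 1998.
Expiry of referenced patent TU-497308:
  Base: filing + 18 years → 1 November 1998.
Terminal disclaimer: TU-884595 expires on the earlier of 19 July 1998 and 1 November 1998.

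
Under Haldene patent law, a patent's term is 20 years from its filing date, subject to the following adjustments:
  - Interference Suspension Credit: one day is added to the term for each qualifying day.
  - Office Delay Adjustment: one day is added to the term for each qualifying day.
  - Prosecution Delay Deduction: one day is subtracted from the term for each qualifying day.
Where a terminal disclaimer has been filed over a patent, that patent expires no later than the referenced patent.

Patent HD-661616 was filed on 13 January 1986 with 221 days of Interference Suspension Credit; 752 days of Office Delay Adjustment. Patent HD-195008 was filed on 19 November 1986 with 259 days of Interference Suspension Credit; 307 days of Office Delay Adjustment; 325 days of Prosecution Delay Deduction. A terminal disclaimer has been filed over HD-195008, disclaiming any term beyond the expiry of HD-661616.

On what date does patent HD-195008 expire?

July 18, 2007

Natural term of HD-195008:
  Base: filing + 20 years → 19 November 2006.
  Interference Suspension Credit: +259 days → 5 August 2007.
  Office Delay Adjustment: +307 days → 7 June 2008.
  Prosecution Delay Deduction: −325 days → 18 July 2007.
Expiry of referenced patent HD-661616:
  Base: filing + 20 years → 13 January 2006.
  Interference Suspension Credit: +221 days → 22 August 2006.
  Office Delay Adjustment: +752 days → 12 September 2008.
Terminal disclaimer: HD-195008 expires on the earlier of 18 July 2007 and 12 September 2008.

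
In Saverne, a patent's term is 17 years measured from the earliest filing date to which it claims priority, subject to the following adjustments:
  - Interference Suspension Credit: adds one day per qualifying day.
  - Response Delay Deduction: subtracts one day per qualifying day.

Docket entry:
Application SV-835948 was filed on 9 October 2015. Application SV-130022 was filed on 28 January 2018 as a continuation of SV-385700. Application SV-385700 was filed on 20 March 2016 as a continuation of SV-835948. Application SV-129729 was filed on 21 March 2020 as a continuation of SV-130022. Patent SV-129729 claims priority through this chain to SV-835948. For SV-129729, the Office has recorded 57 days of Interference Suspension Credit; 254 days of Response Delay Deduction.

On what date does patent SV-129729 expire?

Earliest priority filing: 9 October 2015.
Base term: 9 October 2015 + 17 years → 9 October 2032.
Interference Suspension Credit: +57 days → 5 December 2032.
Response Delay Deduction: −254 days → 26 March 2032.

2032-03-26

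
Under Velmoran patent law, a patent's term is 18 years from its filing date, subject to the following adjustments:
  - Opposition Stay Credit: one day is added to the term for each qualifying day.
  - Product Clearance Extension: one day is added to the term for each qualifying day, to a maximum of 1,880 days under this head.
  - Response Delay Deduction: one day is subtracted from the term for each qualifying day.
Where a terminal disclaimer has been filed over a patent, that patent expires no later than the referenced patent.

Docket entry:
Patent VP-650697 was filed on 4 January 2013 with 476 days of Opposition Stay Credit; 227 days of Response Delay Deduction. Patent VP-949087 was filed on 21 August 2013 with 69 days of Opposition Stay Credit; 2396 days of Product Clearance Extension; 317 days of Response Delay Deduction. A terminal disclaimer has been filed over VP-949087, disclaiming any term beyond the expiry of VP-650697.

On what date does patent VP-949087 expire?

Natural term of VP-949087:
  Base: filing + 18 years → 21 August 2031.
  Opposition Stay Credit: +69 days → 29 October 2031.
  Product Clearance Extension: 2396 days claimed exceeds the 1880-day cap, so +1880 days → 21 December 2036.
  Response Delay Deduction: −317 days → 8 February 2036.
Expiry of referenced patent VP-650697:
  Base: filing + 18 years → 4 January 2031.
  Opposition Stay Credit: +476 days → 24 April 2032.
  Response Delay Deduction: −227 days → 10 September 2031.
Terminal disclaimer: VP-949087 expires on the earlier of 8 February 2036 and 10 September 2031.

2031-09-10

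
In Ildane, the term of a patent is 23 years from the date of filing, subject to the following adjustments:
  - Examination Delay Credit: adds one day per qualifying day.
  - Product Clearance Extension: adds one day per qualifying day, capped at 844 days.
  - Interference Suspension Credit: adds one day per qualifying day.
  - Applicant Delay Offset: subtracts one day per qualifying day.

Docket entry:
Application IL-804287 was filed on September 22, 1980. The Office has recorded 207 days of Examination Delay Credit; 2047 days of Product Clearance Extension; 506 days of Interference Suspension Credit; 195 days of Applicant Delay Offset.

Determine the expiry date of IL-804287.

Base term: filing date + 23 years → 22 September 2003.
Examination Delay Credit: +207 days → 16 April 2004.
Product Clearance Extension: 2047 days claimed exceeds the 844-day cap, so +844 days → 8 August 2006.
Interference Suspension Credit: +506 days → 27 December 2007.
Applicant Delay Offset: −195 days → 15 June 2007.

2007-06-15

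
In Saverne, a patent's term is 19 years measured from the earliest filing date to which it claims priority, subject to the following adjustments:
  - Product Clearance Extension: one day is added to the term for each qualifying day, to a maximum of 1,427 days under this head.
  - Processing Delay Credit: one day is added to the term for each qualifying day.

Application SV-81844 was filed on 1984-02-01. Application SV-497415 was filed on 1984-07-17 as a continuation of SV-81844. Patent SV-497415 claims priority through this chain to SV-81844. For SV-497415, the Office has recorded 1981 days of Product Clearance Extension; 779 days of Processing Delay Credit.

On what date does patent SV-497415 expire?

Earliest priority filing: 1 February 1984.
Base term: 1 February 1984 + 19 years → 1 February 2003.
Product Clearance Extension: 1981 days claimed exceeds the 1427-day cap, so +1427 days → 29 December 2006.
Processing Delay Credit: +779 days → 15 February 2009.

2009-02-15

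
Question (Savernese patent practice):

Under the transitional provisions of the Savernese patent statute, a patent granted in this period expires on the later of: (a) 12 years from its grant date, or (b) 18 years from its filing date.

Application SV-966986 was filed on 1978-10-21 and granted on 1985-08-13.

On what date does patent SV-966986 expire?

August 13, 1997

(a) grant + 12 years → 13 August 1997.
(b) filing + 18 years → 21 October 1996.
Later of the two: 13 August 1997.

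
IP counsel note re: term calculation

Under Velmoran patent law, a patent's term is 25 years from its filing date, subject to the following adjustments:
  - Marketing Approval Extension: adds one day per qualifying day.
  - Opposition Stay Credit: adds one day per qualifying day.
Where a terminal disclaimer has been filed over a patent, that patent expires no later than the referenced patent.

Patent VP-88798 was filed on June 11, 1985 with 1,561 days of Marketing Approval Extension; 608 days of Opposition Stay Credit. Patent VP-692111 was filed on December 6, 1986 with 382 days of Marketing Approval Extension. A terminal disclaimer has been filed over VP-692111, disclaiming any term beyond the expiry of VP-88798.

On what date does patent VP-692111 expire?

Natural term of VP-692111:
  Base: filing + 25 years → 6 December 2011.
  Marketing Approval Extension: +382 days → 22 December 2012.
Expiry of referenced patent VP-88798:
  Base: filing + 25 years → 11 June 2010.
  Marketing Approval Extension: +1561 days → 19 September 2014.
  Opposition Stay Credit: +608 days → 19 May 2016.
Terminal disclaimer: VP-692111 expires on the earlier of 22 December 2012 and 19 May 2016.

December 22, 2012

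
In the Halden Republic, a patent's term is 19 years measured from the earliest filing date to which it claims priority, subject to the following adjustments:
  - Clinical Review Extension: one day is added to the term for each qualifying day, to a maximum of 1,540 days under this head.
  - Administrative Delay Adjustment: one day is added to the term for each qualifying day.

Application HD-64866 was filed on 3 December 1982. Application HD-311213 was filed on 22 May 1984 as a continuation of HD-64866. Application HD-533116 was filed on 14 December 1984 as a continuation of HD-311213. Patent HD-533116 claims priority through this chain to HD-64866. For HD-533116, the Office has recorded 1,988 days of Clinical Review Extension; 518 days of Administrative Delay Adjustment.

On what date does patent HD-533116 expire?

July 23, 2007

Earliest priority filing: 3 December 1982.
Base term: 3 December 1982 + 19 years → 3 December 2001.
Clinical Review Extension: 1988 days claimed exceeds the 1540-day cap, so +1540 days → 20 February 2006.
Administrative Delay Adjustment: +518 days → 23 July 2007.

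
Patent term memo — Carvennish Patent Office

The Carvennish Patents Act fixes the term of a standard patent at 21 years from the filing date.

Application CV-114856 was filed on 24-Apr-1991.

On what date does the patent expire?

Filing date + 21 years → 24 April 2012.

2012-04-24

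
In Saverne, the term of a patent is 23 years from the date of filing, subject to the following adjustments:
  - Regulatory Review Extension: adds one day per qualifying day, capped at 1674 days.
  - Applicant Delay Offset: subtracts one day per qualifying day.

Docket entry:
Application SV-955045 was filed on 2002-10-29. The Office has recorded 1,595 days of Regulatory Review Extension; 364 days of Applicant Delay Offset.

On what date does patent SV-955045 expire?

Base term: filing date + 23 years → 29 October 2025.
Regulatory Review Extension: 1595 days (within the 1674-day cap) → +1595 days → 12 March 2030.
Applicant Delay Offset: −364 days → 13 March 2029.

March 13, 2029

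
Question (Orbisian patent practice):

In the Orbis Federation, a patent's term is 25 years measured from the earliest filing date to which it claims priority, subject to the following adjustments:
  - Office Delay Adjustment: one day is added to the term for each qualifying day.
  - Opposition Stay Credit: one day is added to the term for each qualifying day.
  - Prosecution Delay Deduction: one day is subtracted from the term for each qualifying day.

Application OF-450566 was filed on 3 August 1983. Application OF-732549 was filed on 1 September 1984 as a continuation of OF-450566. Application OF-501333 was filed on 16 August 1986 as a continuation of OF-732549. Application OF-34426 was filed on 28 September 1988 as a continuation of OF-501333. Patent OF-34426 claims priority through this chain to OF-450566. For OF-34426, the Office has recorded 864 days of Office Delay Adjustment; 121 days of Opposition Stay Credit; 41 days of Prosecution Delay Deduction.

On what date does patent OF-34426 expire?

March 5, 2011

Earliest priority filing: 3 August 1983.
Base term: 3 August 1983 + 25 years → 3 August 2008.
Office Delay Adjustment: +864 days → 15 December 2010.
Opposition Stay Credit: +121 days → 15 April 2011.
Prosecution Delay Deduction: −41 days → 5 March 2011.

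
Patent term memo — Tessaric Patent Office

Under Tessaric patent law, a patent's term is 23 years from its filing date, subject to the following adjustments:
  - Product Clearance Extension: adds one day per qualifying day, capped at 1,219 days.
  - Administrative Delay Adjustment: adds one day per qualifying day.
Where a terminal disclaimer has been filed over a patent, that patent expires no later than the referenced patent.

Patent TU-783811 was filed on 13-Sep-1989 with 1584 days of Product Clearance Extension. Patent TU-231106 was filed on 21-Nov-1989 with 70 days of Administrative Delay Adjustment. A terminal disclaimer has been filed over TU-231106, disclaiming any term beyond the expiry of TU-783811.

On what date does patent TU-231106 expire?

2013-01-30

Natural term of TU-231106:
  Base: filing + 23 years → 21 November 2012.
  Administrative Delay Adjustment: +70 days → 30 January 2013.
Expiry of referenced patent TU-783811:
  Base: filing + 23 years → 13 September 2012.
  Product Clearance Extension: 1584 days claimed exceeds the 1219-day cap, so +1219 days → 15 January 2016.
Terminal disclaimer: TU-231106 expires on the earlier of 30 January 2013 and 15 January 2016.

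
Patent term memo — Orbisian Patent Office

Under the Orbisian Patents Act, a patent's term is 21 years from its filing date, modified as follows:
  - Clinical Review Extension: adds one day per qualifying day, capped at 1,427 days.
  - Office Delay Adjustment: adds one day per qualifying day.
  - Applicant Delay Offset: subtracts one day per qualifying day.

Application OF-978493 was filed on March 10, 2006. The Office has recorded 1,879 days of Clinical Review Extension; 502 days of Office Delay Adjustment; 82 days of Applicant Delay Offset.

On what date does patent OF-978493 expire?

March 30, 2032

Base term: filing date + 21 years → 10 March 2027.
Clinical Review Extension: 1879 days claimed exceeds the 1427-day cap, so +1427 days → 4 February 2031.
Office Delay Adjustment: +502 days → 20 June 2032.
Applicant Delay Offset: −82 days → 30 March 2032.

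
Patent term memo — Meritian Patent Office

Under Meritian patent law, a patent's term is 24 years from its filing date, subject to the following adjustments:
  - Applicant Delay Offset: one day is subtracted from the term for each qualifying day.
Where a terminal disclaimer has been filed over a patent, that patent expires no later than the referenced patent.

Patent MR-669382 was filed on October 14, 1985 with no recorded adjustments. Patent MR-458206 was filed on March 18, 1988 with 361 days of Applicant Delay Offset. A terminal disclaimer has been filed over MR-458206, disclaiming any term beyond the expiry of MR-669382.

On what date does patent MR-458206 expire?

October 14, 2009

Natural term of MR-458206:
  Base: filing + 24 years → 18 March 2012.
  Applicant Delay Offset: −361 days → 23 March 2011.
Expiry of referenced patent MR-669382:
  Base: filing + 24 years → 14 October 2009.
Terminal disclaimer: MR-458206 expires on the earlier of 23 March 2011 and 14 October 2009.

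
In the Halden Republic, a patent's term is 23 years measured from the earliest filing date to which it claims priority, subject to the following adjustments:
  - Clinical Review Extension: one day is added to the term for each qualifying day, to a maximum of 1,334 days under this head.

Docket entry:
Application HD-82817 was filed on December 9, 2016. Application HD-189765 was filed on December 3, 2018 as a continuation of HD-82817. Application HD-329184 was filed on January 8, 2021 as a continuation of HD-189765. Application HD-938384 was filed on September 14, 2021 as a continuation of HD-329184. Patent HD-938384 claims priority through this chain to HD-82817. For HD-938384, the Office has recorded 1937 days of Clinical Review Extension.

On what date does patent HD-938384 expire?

2043-08-04

Earliest priority filing: 9 December 2016.
Base term: 9 December 2016 + 23 years → 9 December 2039.
Clinical Review Extension: 1937 days claimed exceeds the 1334-day cap, so +1334 days → 4 August 2043.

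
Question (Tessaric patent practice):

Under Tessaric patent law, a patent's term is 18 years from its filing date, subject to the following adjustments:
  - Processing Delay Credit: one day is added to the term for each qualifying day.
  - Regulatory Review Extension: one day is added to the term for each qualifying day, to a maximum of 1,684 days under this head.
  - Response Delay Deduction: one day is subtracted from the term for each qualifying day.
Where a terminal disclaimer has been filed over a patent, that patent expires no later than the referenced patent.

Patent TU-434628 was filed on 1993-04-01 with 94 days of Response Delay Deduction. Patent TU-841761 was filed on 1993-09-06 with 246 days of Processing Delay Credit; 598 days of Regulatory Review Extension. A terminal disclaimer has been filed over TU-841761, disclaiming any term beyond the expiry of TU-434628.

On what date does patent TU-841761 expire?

Natural term of TU-841761:
  Base: filing + 18 years → 6 September 2011.
  Processing Delay Credit: +246 days → 9 May 2012.
  Regulatory Review Extension: 598 days (within the 1684-day cap) → +598 days → 28 December 2013.
Expiry of referenced patent TU-434628:
  Base: filing + 18 years → 1 April 2011.
  Response Delay Deduction: −94 days → 28 December 2010.
Terminal disclaimer: TU-841761 expires on the earlier of 28 December 2013 and 28 December 2010.

December 28, 2010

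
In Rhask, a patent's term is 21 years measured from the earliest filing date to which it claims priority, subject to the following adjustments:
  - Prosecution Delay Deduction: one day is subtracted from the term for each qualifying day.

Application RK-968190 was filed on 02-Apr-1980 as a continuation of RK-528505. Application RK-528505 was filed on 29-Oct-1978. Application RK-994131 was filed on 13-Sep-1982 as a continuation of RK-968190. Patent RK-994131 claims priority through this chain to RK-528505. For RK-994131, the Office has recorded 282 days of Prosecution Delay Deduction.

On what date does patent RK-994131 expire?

1999-01-20

Earliest priority filing: 29 October 1978.
Base term: 29 October 1978 + 21 years → 29 October 1999.
Prosecution Delay Deduction: −282 days → 20 January 1999.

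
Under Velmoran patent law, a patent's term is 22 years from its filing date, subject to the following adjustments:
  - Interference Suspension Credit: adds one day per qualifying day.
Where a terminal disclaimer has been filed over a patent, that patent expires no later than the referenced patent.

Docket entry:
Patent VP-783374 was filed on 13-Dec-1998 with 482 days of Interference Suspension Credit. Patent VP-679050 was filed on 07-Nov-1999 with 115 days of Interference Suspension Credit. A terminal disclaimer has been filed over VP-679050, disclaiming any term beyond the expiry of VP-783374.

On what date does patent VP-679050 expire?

March 2, 2022

Natural term of VP-679050:
  Base: filing + 22 years → 7 November 2021.
  Interference Suspension Credit: +115 days → 2 March 2022.
Expiry of referenced patent VP-783374:
  Base: filing + 22 years → 13 December 2020.
  Interference Suspension Credit: +482 days → 9 April 2022.
Terminal disclaimer: VP-679050 expires on the earlier of 2 March 2022 and 9 April 2022.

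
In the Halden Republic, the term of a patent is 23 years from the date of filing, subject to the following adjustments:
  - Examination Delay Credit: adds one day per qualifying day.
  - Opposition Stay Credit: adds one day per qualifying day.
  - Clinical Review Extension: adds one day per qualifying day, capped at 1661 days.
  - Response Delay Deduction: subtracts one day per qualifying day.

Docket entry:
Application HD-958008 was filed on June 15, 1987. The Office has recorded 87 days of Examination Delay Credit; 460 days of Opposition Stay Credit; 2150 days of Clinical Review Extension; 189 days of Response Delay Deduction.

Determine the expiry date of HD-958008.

Base term: filing date + 23 years → 15 June 2010.
Examination Delay Credit: +87 days → 10 September 2010.
Opposition Stay Credit: +460 days → 14 December 2011.
Clinical Review Extension: 2150 days claimed exceeds the 1661-day cap, so +1661 days → 1 July 2016.
Response Delay Deduction: −189 days → 25 December 2015.

2015-12-25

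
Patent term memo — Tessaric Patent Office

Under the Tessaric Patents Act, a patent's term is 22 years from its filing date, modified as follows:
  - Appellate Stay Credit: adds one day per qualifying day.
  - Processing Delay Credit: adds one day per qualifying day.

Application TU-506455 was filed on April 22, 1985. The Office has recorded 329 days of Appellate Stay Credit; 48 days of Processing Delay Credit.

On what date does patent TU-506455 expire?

May 3, 2008

Base term: filing date + 22 years → 22 April 2007.
Appellate Stay Credit: +329 days → 16 March 2008.
Processing Delay Credit: +48 days → 3 May 2008.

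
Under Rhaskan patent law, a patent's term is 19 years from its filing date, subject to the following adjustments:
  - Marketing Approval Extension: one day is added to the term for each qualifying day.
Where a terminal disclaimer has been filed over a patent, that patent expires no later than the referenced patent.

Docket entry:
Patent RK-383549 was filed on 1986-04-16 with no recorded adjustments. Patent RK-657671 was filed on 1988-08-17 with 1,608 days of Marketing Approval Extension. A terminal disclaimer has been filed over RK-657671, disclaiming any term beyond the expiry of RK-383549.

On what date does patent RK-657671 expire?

Natural term of RK-657671:
  Base: filing + 19 years → 17 August 2007.
  Marketing Approval Extension: +1608 days → 11 January 2012.
Expiry of referenced patent RK-383549:
  Base: filing + 19 years → 16 April 2005.
Terminal disclaimer: RK-657671 expires on the earlier of 11 January 2012 and 16 April 2005.

April 16, 2005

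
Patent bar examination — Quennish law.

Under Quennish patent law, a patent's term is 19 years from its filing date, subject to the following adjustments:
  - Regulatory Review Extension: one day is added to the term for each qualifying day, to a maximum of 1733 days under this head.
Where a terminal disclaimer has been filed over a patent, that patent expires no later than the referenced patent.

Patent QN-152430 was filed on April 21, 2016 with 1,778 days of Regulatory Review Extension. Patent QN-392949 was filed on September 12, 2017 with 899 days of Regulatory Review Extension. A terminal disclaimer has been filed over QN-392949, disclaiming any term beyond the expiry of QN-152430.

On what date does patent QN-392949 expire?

Natural term of QN-392949:
  Base: filing + 19 years → 12 September 2036.
  Regulatory Review Extension: 899 days (within the 1733-day cap) → +899 days → 28 February 2039.
Expiry of referenced patent QN-152430:
  Base: filing + 19 years → 21 April 2035.
  Regulatory Review Extension: 1778 days claimed exceeds the 1733-day cap, so +1733 days → 18 January 2040.
Terminal disclaimer: QN-392949 expires on the earlier of 28 February 2039 and 18 January 2040.

2039-02-28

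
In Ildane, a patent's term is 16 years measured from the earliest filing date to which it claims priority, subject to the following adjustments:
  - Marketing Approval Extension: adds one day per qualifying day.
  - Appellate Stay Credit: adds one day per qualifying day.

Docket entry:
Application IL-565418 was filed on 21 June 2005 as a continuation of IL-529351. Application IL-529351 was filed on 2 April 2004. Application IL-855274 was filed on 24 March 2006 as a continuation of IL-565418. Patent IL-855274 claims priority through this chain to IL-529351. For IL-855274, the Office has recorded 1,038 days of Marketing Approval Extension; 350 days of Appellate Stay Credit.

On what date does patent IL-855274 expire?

2024-01-20

Earliest priority filing: 2 April 2004.
Base term: 2 April 2004 + 16 years → 2 April 2020.
Marketing Approval Extension: +1038 days → 4 February 2023.
Appellate Stay Credit: +350 days → 20 January 2024.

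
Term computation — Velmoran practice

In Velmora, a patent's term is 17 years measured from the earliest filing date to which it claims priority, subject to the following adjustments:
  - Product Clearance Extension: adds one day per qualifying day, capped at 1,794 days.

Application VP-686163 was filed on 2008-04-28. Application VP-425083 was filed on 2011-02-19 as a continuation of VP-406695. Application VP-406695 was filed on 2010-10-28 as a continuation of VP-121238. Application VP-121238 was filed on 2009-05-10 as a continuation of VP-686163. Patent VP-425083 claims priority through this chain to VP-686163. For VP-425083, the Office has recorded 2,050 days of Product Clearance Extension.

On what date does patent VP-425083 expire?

March 27, 2030

Earliest priority filing: 28 April 2008.
Base term: 28 April 2008 + 17 years → 28 April 2025.
Product Clearance Extension: 2050 days claimed exceeds the 1794-day cap, so +1794 days → 27 March 2030.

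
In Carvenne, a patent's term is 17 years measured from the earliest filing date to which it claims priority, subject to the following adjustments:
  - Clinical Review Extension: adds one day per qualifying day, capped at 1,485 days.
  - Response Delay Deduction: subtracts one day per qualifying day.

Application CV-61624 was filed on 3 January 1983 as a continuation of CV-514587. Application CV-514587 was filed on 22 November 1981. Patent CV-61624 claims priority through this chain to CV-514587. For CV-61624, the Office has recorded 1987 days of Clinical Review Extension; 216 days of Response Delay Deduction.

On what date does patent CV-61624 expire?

May 14, 2002

Earliest priority filing: 22 November 1981.
Base term: 22 November 1981 + 17 years → 22 November 1998.
Clinical Review Extension: 1987 days claimed exceeds the 1485-day cap, so +1485 days → 16 December 2002.
Response Delay Deduction: −216 days → 14 May 2002.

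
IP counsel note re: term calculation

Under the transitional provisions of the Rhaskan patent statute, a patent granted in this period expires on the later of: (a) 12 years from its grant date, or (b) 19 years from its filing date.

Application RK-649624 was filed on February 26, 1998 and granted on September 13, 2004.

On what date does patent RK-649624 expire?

2017-02-26

(a) grant + 12 years → 13 September 2016.
(b) filing + 19 years → 26 February 2017.
Later of the two: 26 February 2017.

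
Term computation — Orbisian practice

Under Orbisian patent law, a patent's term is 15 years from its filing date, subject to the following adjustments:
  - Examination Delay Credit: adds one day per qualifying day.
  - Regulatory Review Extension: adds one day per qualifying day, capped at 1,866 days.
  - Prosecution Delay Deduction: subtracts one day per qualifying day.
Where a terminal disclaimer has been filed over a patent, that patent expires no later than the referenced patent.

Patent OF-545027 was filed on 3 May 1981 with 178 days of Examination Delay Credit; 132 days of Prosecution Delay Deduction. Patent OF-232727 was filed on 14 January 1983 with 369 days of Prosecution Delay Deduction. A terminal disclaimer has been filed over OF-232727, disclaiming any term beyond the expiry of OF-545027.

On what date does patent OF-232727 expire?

June 18, 1996

Natural term of OF-232727:
  Base: filing + 15 years → 14 January 1998.
  Prosecution Delay Deduction: −369 days → 10 January 1997.
Expiry of referenced patent OF-545027:
  Base: filing + 15 years → 3 May 1996.
  Examination Delay Credit: +178 days → 28 October 1996.
  Prosecution Delay Deduction: −132 days → 18 June 1996.
Terminal disclaimer: OF-232727 expires on the earlier of 10 January 1997 and 18 June 1996.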